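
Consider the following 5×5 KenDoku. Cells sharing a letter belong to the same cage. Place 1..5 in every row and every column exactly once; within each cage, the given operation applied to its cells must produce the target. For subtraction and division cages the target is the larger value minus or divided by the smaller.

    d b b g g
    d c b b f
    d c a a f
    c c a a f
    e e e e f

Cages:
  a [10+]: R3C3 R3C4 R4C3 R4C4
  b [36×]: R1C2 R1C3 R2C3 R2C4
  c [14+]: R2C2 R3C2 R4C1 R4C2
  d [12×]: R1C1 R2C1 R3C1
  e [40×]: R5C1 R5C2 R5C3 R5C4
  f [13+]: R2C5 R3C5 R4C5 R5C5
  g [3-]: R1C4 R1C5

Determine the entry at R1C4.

The only place for 3 in row 5 is R5C5.
Column 5 needs a 2, and only R1C5 is open for it.
The two cells of cage g must have difference 3; hence R1C4 = 5.
Row 2 needs a 2, and only R2C2 is open for it.
In row 2, 5 can only go at R2C5, so R2C5 = 5.
The only place for 2 in column 1 is R5C1.
Column 1 needs a 5, and only R4C1 is open for it.
Row 3 needs a 5, and only R3C3 is open for it.
The 4 cells of cage e must have product 40, leaving R5C2 = 5.
In row 3, 2 can only go at R3C4, so R3C4 = 2.
Cage a needs sum 10; hence R4C3 = 2.
Cage a has sum 10, which forces R4C4 = 1.
1 is placed in row 4, which forces R4C5 = 4.
Column 4 already has 1, leaving R5C4 = 4.
Column 4 already has 4, which forces R2C4 = 3.
Cage c needs sum 14, leaving R3C2 = 4.
Column 5 now contains 4, which forces R3C5 = 1.
Row 4 now contains 4; hence R4C2 = 3.
4 is placed in row 5, so R5C3 = 1.
Column 2 already has 3, so R1C2 = 1.
Cage b needs product 36, which forces R1C3 = 3.
Column 3 now contains 1, so R2C3 = 4.
Row 3 now contains 1; hence R3C1 = 3.
1 is placed in row 1, leaving R1C1 = 4.
4 is placed in row 2, which forces R2C1 = 1.
Completed grid: 4 1 3 5 2 / 1 2 4 3 5 / 3 4 5 2 1 / 5 3 2 1 4 / 2 5 1 4 3.

5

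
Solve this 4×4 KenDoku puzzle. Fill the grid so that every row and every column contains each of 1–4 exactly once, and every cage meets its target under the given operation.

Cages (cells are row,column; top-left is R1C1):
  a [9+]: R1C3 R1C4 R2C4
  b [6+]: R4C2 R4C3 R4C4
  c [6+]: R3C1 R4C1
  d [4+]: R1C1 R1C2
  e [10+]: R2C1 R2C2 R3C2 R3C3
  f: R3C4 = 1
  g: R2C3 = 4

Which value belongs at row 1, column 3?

2

Cage g is given, leaving R2C3 = 4.
F is a freebie; hence R3C4 = 1.
Cage a has sum 9; hence R1C4 = 4.
Row 1 needs a 2, and only R1C3 is open for it.
The 3 cells of cage a must have sum 9, so R2C4 = 3.
Column 3 now contains 2; hence R3C3 = 3.
3 is placed in column 3, which forces R4C3 = 1.
Column 4 now contains 3, leaving R4C4 = 2.
Cage c's pair has sum 6; hence R3C1 = 2.
Cage e has sum 10, leaving R3C2 = 4.
2 is placed in row 4, so R4C1 = 4.
2 is placed in row 4, so R4C2 = 3.
The two cells of cage d must have sum 4, so R1C1 = 3.
Column 2 already has 3; hence R1C2 = 1.
2 is placed in column 1, leaving R2C1 = 1.
Cage e needs sum 10, so R2C2 = 2.
Completed grid: 3 1 2 4 / 1 2 4 3 / 2 4 3 1 / 4 3 1 2.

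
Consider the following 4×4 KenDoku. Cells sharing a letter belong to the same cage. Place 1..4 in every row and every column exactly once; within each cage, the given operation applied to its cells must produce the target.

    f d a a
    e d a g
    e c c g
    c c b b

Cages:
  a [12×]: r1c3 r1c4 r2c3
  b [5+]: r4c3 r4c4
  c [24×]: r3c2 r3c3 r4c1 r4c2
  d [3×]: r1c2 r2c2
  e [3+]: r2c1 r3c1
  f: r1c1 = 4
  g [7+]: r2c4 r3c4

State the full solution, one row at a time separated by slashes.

4 1 3 2 / 1 3 2 4 / 2 4 1 3 / 3 2 4 1

Cage f is a single given cell, so r1c1 = 4.
The only place for 2 in row 1 is r1c4.
Cage a needs product 12, which forces r1c3 = 3.
The 3 cells of cage a must have product 12, which forces r2c3 = 2.
Row 1 already has 3, leaving r1c2 = 1.
Row 2 now contains 2, which forces r2c1 = 1.
Cage d's pair has product 3, so r2c2 = 3.
3 is placed in row 2, so r2c4 = 4.
Cage e needs two cells with sum 3, which forces r3c1 = 2.
Row 3 now contains 2; hence r3c2 = 4.
Row 3 already has 4; hence r3c3 = 1.
Column 4 already has 4, leaving r3c4 = 3.
Column 1 already has 2, so r4c1 = 3.
Column 2 now contains 4, which forces r4c2 = 2.
Column 3 already has 1, so r4c3 = 4.
Column 4 already has 4, so r4c4 = 1.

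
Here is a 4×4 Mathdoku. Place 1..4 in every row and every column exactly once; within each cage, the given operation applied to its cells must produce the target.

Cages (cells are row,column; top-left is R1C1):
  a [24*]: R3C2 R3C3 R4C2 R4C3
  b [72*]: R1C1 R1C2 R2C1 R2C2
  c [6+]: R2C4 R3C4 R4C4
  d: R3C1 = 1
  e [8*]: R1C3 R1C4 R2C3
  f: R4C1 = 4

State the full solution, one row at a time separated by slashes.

Cage d is a single given cell; hence R3C1 = 1.
Cage f is given, leaving R4C1 = 4.
In column 2, 1 can only go at R4C2, so R4C2 = 1.
Cage c has sum 6; hence R2C4 = 1.
Cage e has product 8, so R1C3 = 1.
In column 2, 2 can only go at R3C2, so R3C2 = 2.
Cage a needs product 24, which forces R3C3 = 4.
2 is placed in row 3, leaving R3C4 = 3.
The 4 cells of cage a must have product 24, which forces R4C3 = 3.
The 3 cells of cage c must have sum 6, which forces R4C4 = 2.
Column 4 already has 2, which forces R1C4 = 4.
4 is placed in column 3, which forces R2C3 = 2.
Cage b needs product 72; hence R1C1 = 2.
4 is placed in row 1, leaving R1C2 = 3.
Row 2 already has 2; hence R2C1 = 3.
Cage b has product 72; hence R2C2 = 4.

2 3 1 4 / 3 4 2 1 / 1 2 4 3 / 4 1 3 2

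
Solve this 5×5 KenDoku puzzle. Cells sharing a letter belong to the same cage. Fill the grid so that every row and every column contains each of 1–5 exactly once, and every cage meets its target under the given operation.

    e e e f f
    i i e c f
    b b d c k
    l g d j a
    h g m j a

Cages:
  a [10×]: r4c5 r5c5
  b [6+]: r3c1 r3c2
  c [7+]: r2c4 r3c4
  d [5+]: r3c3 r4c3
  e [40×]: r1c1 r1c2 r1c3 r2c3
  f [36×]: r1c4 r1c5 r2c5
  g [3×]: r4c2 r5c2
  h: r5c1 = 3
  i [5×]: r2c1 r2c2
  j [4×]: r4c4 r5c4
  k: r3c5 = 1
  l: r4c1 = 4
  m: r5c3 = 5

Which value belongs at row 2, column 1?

1

Cage f has product 36, which forces r1c4 = 3.
Cage f has product 36; hence r1c5 = 4.
The 3 cells of cage f must have product 36; hence r2c5 = 3.
Cage k is a single given cell, so r3c5 = 1.
Cage l is given, which forces r4c1 = 4.
Row 4 now contains 4; hence r4c4 = 1.
Cage h is given; hence r5c1 = 3.
Row 5 now contains 3, which forces r5c2 = 1.
M is a freebie, leaving r5c3 = 5.
Column 4 now contains 1; hence r5c4 = 4.
Row 5 now contains 5, so r5c5 = 2.
Cage i needs two cells with product 5, so r2c1 = 1.
Column 2 now contains 1; hence r2c2 = 5.
Cage e has product 40; hence r2c3 = 4.
5 is placed in row 2, leaving r2c4 = 2.
Cage b's pair has sum 6, which forces r3c1 = 2.
The two cells of cage b must have sum 6, which forces r3c2 = 4.
Row 3 now contains 2, leaving r3c3 = 3.
2 is placed in column 4; hence r3c4 = 5.
1 is placed in row 4, leaving r4c2 = 3.
Column 3 already has 3, leaving r4c3 = 2.
2 is placed in column 5, leaving r4c5 = 5.
Column 1 already has 2, so r1c1 = 5.
5 is placed in column 2, so r1c2 = 2.
Column 3 already has 2, leaving r1c3 = 1.
Completed grid: 5 2 1 3 4 / 1 5 4 2 3 / 2 4 3 5 1 / 4 3 2 1 5 / 3 1 5 4 2.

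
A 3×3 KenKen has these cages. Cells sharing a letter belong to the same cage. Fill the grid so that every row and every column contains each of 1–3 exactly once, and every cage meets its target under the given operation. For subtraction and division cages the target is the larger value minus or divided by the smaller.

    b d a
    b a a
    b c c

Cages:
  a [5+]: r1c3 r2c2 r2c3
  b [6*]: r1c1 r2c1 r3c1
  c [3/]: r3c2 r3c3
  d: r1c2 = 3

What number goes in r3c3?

Cage d is a single given cell; hence r1c2 = 3.
Column 2 already has 3; hence r3c2 = 1.
1 is placed in row 3; hence r3c3 = 3.
Cage b has product 6, so r1c1 = 1.
The 3 cells of cage a must have sum 5, which forces r1c3 = 2.
Cage b needs product 6; hence r2c1 = 3.
Column 2 already has 1, leaving r2c2 = 2.
Column 3 now contains 3; hence r2c3 = 1.
Row 3 now contains 3, leaving r3c1 = 2.
Completed grid: 1 3 2 / 3 2 1 / 2 1 3.

3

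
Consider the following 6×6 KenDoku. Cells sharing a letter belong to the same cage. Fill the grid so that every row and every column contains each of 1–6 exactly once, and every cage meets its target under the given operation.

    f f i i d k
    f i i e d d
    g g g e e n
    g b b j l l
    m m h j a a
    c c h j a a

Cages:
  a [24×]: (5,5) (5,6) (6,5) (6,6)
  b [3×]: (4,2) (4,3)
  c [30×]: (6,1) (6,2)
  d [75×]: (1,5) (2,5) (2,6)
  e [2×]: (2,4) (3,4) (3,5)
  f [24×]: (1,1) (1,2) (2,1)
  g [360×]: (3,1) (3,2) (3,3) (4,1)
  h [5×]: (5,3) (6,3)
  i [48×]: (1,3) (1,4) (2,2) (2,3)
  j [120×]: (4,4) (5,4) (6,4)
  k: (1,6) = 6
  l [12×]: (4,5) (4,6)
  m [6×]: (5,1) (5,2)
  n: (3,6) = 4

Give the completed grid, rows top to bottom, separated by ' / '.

1 4 2 3 5 6 / 6 2 4 1 3 5 / 3 5 6 2 1 4 / 4 1 3 5 6 2 / 2 3 5 6 4 1 / 5 6 1 4 2 3

Cage d needs product 75; hence (1,5) = 5.
Cage k is a single given cell, leaving (1,6) = 6.
Cage e needs product 2, leaving (2,4) = 1.
Cage d needs product 75, so (2,5) = 3.
The 3 cells of cage d must have product 75, leaving (2,6) = 5.
The 3 cells of cage e must have product 2; hence (3,4) = 2.
Cage e has product 2; hence (3,5) = 1.
Cage n is given, leaving (3,6) = 4.
Cage g needs product 360; hence (4,1) = 4.
Row 4 already has 4, leaving (4,5) = 6.
Cage f has product 24, so (1,2) = 4.
Row 1 already has 4, so (1,4) = 3.
Row 4 now contains 6, which forces (4,4) = 5.
The two cells of cage l must have product 12, leaving (4,6) = 2.
Row 1 already has 3, leaving (1,1) = 1.
Cage i needs product 48, leaving (1,3) = 2.
The 3 cells of cage f must have product 24, so (2,1) = 6.
Cage i has product 48; hence (2,2) = 2.
Cage i has product 48; hence (2,3) = 4.
6 is placed in column 1, leaving (6,1) = 5.
Row 6 already has 5; hence (6,2) = 6.
Row 6 already has 5, leaving (6,3) = 1.
Row 6 now contains 6, so (6,4) = 4.
Row 6 already has 4, so (6,5) = 2.
1 is placed in row 6, leaving (6,6) = 3.
5 is placed in column 1, leaving (3,1) = 3.
Cage g needs product 360, leaving (3,2) = 5.
Cage g has product 360; hence (3,3) = 6.
The two cells of cage b must have product 3, leaving (4,2) = 1.
1 is placed in column 3, leaving (4,3) = 3.
Cage m's pair has product 6, leaving (5,1) = 2.
Cage m needs two cells with product 6, which forces (5,2) = 3.
1 is placed in column 3, which forces (5,3) = 5.
Column 4 already has 4, so (5,4) = 6.
Column 5 already has 2, leaving (5,5) = 4.
3 is placed in column 6, so (5,6) = 1.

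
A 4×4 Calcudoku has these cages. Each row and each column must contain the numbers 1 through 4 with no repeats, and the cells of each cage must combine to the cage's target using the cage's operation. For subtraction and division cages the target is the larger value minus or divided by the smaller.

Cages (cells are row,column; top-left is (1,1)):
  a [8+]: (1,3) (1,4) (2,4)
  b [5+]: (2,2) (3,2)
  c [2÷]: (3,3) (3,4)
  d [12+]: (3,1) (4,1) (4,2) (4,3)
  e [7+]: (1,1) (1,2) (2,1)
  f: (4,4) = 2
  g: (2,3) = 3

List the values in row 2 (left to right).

Cage g is given, which forces (2,3) = 3.
Cage f is a single given cell; hence (4,4) = 2.
The 3 cells of cage a must have sum 8; hence (1,4) = 3.
The 4 cells of cage d must have sum 12, which forces (3,1) = 4.
Cage c's pair has quotient 2; hence (3,3) = 2.
Row 3 already has 4; hence (3,4) = 1.
Cage e needs sum 7, leaving (1,2) = 4.
Cage a has sum 8, so (1,3) = 1.
Cage b's pair has sum 5, which forces (2,2) = 2.
1 is placed in column 4, so (2,4) = 4.
Row 3 now contains 1, leaving (3,2) = 3.
3 is placed in column 2, which forces (4,2) = 1.
Column 3 already has 1; hence (4,3) = 4.
Row 1 already has 1, so (1,1) = 2.
Row 2 now contains 2, which forces (2,1) = 1.
Row 4 now contains 1, so (4,1) = 3.
The full grid is 2 4 1 3 / 1 2 3 4 / 4 3 2 1 / 3 1 4 2.

1 2 3 4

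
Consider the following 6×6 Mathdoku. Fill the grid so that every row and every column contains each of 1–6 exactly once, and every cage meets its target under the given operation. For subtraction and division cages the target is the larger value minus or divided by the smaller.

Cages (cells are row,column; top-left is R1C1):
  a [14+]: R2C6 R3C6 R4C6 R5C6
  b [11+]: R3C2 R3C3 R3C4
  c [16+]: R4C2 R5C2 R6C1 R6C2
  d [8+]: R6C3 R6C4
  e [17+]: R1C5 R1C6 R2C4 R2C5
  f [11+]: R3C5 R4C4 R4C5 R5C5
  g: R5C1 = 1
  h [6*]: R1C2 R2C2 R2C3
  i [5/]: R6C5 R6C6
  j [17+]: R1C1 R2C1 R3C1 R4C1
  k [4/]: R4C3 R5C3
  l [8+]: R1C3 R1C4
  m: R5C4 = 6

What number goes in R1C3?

5

Cage g is given, which forces R5C1 = 1.
1 is placed in row 5; hence R5C3 = 4.
Cage m is given, so R5C4 = 6.
Column 3 now contains 4, so R4C3 = 1.
In column 1, 3 can only go at R6C1, so R6C1 = 3.
Cage d needs two cells with sum 8, so R6C3 = 6.
Cage d needs two cells with sum 8, which forces R6C4 = 2.
Cage f needs sum 11, which forces R3C5 = 1.
Cage c needs sum 16, which forces R4C2 = 6.
Column 5 now contains 1, so R6C5 = 5.
Row 6 already has 5, leaving R6C6 = 1.
Cage c has sum 16; hence R5C2 = 3.
Row 5 already has 3, so R5C5 = 2.
Row 5 now contains 2, which forces R5C6 = 5.
Row 6 already has 5; hence R6C2 = 4.
Cage h needs product 6; hence R2C3 = 3.
Cage b has sum 11, which forces R3C4 = 4.
Cage f needs sum 11; hence R4C4 = 5.
Cage f needs sum 11; hence R4C5 = 3.
Column 3 now contains 3; hence R1C3 = 5.
Column 4 already has 5, so R1C4 = 3.
Cage e has sum 17, leaving R1C5 = 4.
Cage e needs sum 17, which forces R1C6 = 6.
Column 4 already has 5, which forces R2C4 = 1.
Cage e needs sum 17, which forces R2C5 = 6.
Column 3 now contains 5; hence R3C3 = 2.
The 4 cells of cage a must have sum 14, which forces R3C6 = 3.
Row 1 already has 6, leaving R1C1 = 2.
Cage h needs product 6, which forces R1C2 = 1.
The 4 cells of cage j must have sum 17, which forces R2C1 = 5.
1 is placed in row 2, which forces R2C2 = 2.
2 is placed in row 2; hence R2C6 = 4.
The 4 cells of cage j must have sum 17, leaving R3C1 = 6.
Row 3 now contains 2, which forces R3C2 = 5.
Cage j has sum 17, so R4C1 = 4.
Column 6 already has 4, which forces R4C6 = 2.
Completed grid: 2 1 5 3 4 6 / 5 2 3 1 6 4 / 6 5 2 4 1 3 / 4 6 1 5 3 2 / 1 3 4 6 2 5 / 3 4 6 2 5 1.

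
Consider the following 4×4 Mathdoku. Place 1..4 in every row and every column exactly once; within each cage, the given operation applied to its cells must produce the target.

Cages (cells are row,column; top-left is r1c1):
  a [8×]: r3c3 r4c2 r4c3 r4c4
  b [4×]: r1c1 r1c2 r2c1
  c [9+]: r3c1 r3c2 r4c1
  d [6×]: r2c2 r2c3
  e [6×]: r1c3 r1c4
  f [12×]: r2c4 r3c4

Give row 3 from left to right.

Cage a needs product 8, so r3c3 = 1.
The only place for 4 in row 1 is r1c1.
The 3 cells of cage b must have product 4, which forces r1c2 = 1.
Cage b needs product 4, so r2c1 = 1.
The 3 cells of cage c must have sum 9; hence r3c2 = 4.
4 is placed in row 3, which forces r3c4 = 3.
Column 2 already has 4, so r4c2 = 2.
Row 4 already has 2; hence r4c3 = 4.
Row 4 already has 4; hence r4c4 = 1.
Cage e needs two cells with product 6, which forces r1c3 = 3.
Column 4 already has 3, so r1c4 = 2.
Column 2 already has 2, so r2c2 = 3.
Cage d's pair has product 6, leaving r2c3 = 2.
Column 4 already has 3, so r2c4 = 4.
3 is placed in row 3, so r3c1 = 2.
Row 4 already has 2, so r4c1 = 3.
Completed grid: 4 1 3 2 / 1 3 2 4 / 2 4 1 3 / 3 2 4 1.

2 4 1 3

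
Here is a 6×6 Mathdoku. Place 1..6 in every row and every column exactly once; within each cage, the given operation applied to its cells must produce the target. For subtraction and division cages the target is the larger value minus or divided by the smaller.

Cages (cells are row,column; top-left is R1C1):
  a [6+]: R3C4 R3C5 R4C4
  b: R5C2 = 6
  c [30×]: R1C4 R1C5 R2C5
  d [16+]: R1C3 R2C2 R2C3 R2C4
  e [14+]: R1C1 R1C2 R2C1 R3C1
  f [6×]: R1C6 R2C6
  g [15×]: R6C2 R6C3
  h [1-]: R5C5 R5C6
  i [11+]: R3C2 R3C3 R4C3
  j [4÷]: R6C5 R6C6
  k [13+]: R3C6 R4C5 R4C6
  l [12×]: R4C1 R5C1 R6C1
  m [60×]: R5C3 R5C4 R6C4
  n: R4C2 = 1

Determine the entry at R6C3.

N is a freebie, which forces R4C2 = 1.
Cage b is a single given cell; hence R5C2 = 6.
The only place for 2 in row 6 is R6C1.
The 3 cells of cage l must have product 12; hence R4C1 = 6.
Cage l has product 12, which forces R5C1 = 1.
Cage e has sum 14, so R1C2 = 2.
The only place for 6 in row 6 is R6C4.
The only place for 4 in column 4 is R2C4.
The only place for 4 in column 2 is R3C2.
Cage e needs sum 14, leaving R1C1 = 4.
In row 3, 6 can only go at R3C6, so R3C6 = 6.
Cage f needs two cells with product 6, leaving R1C6 = 3.
Cage f needs two cells with product 6; hence R2C6 = 2.
Cage d has sum 16, leaving R2C2 = 5.
5 is placed in column 2, which forces R6C2 = 3.
Row 6 now contains 3; hence R6C3 = 5.
Row 2 now contains 5, leaving R2C1 = 3.
Cage e needs sum 14, leaving R3C1 = 5.
Cage i has sum 11, leaving R3C3 = 3.
The 3 cells of cage i must have sum 11, which forces R4C3 = 4.
Row 4 now contains 4, which forces R4C6 = 5.
Column 3 now contains 5; hence R5C3 = 2.
The 3 cells of cage m must have product 60, which forces R5C4 = 5.
5 is placed in column 6, which forces R5C6 = 4.
Column 6 already has 4, which forces R6C6 = 1.
5 is placed in column 4, which forces R1C4 = 1.
Cage c needs product 30, which forces R1C5 = 5.
Cage c needs product 30, so R2C5 = 6.
1 is placed in column 4, which forces R3C4 = 2.
2 is placed in row 3, which forces R3C5 = 1.
Cage a has sum 6, leaving R4C4 = 3.
Cage k needs sum 13, which forces R4C5 = 2.
Row 5 already has 4, which forces R5C5 = 3.
Row 6 now contains 1, leaving R6C5 = 4.
1 is placed in row 1, leaving R1C3 = 6.
Row 2 now contains 6, which forces R2C3 = 1.
Completed grid: 4 2 6 1 5 3 / 3 5 1 4 6 2 / 5 4 3 2 1 6 / 6 1 4 3 2 5 / 1 6 2 5 3 4 / 2 3 5 6 4 1.

5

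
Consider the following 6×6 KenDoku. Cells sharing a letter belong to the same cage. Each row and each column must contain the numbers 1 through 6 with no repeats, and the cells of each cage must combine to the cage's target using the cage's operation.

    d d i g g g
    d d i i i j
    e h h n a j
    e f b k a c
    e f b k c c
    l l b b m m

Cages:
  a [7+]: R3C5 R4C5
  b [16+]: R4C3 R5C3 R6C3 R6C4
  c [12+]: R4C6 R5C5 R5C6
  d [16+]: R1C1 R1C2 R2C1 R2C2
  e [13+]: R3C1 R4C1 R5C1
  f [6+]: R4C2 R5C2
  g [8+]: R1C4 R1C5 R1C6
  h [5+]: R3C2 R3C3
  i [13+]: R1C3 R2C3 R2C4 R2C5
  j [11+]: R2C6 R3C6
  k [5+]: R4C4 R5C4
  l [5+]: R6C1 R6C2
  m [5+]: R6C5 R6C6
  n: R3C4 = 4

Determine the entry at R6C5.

3

N is a freebie, so R3C4 = 4.
In row 3, 1 can only go at R3C5, so R3C5 = 1.
The two cells of cage a must have sum 7, leaving R4C5 = 6.
The 3 cells of cage c must have sum 12; hence R5C5 = 5.
The only place for 1 in row 4 is R4C3.
The only place for 1 in row 5 is R5C2.
The two cells of cage f must have sum 6, which forces R4C2 = 5.
In row 5, 2 can only go at R5C4, so R5C4 = 2.
Column 4 now contains 2, so R4C4 = 3.
Row 4 already has 3, so R4C6 = 4.
4 is placed in column 6, so R5C6 = 3.
The 3 cells of cage g must have sum 8, so R1C4 = 5.
Cage g has sum 8, which forces R1C5 = 2.
Column 6 already has 3; hence R1C6 = 1.
The 3 cells of cage e must have sum 13, which forces R3C1 = 5.
5 is placed in row 3, so R3C6 = 6.
4 is placed in row 4; hence R4C1 = 2.
Cage e needs sum 13, which forces R5C1 = 6.
Row 5 already has 6; hence R5C3 = 4.
Column 4 now contains 5; hence R6C4 = 6.
Column 6 already has 1, which forces R6C6 = 2.
6 is placed in column 4, so R2C4 = 1.
6 is placed in column 6, so R2C6 = 5.
The two cells of cage l must have sum 5, so R6C1 = 1.
Cage l's pair has sum 5, leaving R6C2 = 4.
The 4 cells of cage b must have sum 16, so R6C3 = 5.
The two cells of cage m must have sum 5, which forces R6C5 = 3.
Cage i needs sum 13; hence R1C3 = 6.
Cage i needs sum 13, which forces R2C3 = 2.
3 is placed in column 5, so R2C5 = 4.
Column 3 now contains 2, so R3C3 = 3.
The 4 cells of cage d must have sum 16, leaving R1C1 = 4.
Row 1 already has 6, which forces R1C2 = 3.
Row 2 now contains 4, so R2C1 = 3.
The 4 cells of cage d must have sum 16, which forces R2C2 = 6.
3 is placed in row 3, which forces R3C2 = 2.
Completed grid: 4 3 6 5 2 1 / 3 6 2 1 4 5 / 5 2 3 4 1 6 / 2 5 1 3 6 4 / 6 1 4 2 5 3 / 1 4 5 6 3 2.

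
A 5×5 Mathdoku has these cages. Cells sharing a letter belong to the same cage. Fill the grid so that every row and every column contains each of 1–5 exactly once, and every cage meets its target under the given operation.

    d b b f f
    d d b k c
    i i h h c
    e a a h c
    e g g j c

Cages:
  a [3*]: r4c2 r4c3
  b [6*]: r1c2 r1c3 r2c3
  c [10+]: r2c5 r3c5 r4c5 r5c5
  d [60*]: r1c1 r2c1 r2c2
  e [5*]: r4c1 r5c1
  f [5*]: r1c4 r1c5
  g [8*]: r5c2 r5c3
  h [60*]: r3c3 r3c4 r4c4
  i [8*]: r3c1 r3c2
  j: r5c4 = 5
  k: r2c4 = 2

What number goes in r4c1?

Cage k is a single given cell, so r2c4 = 2.
Cage j is given, which forces r5c4 = 5.
5 is placed in column 4, leaving r1c4 = 1.
Cage f's pair has product 5, leaving r1c5 = 5.
The 3 cells of cage h must have product 60; hence r3c3 = 5.
Cage e's pair has product 5, which forces r4c1 = 5.
5 is placed in row 5, so r5c1 = 1.
Cage d needs product 60, so r2c2 = 5.
The 3 cells of cage b must have product 6, leaving r2c3 = 1.
1 is placed in column 3, leaving r4c3 = 3.
Row 4 already has 3, leaving r4c4 = 4.
Cage b needs product 6; hence r1c2 = 3.
3 is placed in column 3, which forces r1c3 = 2.
Column 4 now contains 4, so r3c4 = 3.
Row 4 already has 3; hence r4c2 = 1.
Row 4 already has 1; hence r4c5 = 2.
2 is placed in column 3; hence r5c3 = 4.
Row 5 now contains 4, so r5c5 = 3.
3 is placed in row 1, so r1c1 = 4.
Cage d has product 60, so r2c1 = 3.
Column 5 already has 3, so r2c5 = 4.
Column 1 already has 4, leaving r3c1 = 2.
Row 3 already has 2; hence r3c2 = 4.
The 4 cells of cage c must have sum 10; hence r3c5 = 1.
Row 5 now contains 4, leaving r5c2 = 2.
The full grid is 4 3 2 1 5 / 3 5 1 2 4 / 2 4 5 3 1 / 5 1 3 4 2 / 1 2 4 5 3.

5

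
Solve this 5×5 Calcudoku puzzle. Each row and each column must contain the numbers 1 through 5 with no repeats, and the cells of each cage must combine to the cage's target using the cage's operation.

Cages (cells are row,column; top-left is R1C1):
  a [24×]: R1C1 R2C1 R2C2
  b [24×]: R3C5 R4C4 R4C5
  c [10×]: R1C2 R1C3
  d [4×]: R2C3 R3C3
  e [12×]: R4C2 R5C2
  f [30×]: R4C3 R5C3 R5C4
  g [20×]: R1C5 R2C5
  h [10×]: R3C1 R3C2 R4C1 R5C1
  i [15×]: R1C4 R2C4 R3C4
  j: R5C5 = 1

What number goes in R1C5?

Cage h has product 10, so R3C2 = 1.
Row 3 now contains 1, so R3C3 = 4.
Cage j is a single given cell, so R5C5 = 1.
4 is placed in column 3, which forces R2C3 = 1.
The 4 cells of cage h must have product 10, which forces R4C1 = 1.
Cage i needs product 15, so R1C4 = 1.
Row 1 needs a 3, and only R1C1 is open for it.
In row 1, 4 can only go at R1C5, so R1C5 = 4.
Column 5 now contains 4, leaving R2C5 = 5.
Cage b needs product 24, which forces R4C4 = 4.
Row 2 now contains 5; hence R2C4 = 3.
Cage i has product 15, so R3C4 = 5.
Row 4 now contains 4; hence R4C2 = 3.
Row 4 now contains 3, leaving R4C5 = 2.
The two cells of cage e must have product 12, so R5C2 = 4.
Column 4 now contains 5; hence R5C4 = 2.
The 3 cells of cage a must have product 24, leaving R2C1 = 4.
Column 2 already has 4, which forces R2C2 = 2.
Row 3 now contains 5, which forces R3C1 = 2.
2 is placed in column 5, which forces R3C5 = 3.
Row 4 already has 2, which forces R4C3 = 5.
Row 5 now contains 2, so R5C1 = 5.
The 3 cells of cage f must have product 30, so R5C3 = 3.
Column 2 now contains 2, leaving R1C2 = 5.
Column 3 now contains 5; hence R1C3 = 2.
Completed grid: 3 5 2 1 4 / 4 2 1 3 5 / 2 1 4 5 3 / 1 3 5 4 2 / 5 4 3 2 1.

4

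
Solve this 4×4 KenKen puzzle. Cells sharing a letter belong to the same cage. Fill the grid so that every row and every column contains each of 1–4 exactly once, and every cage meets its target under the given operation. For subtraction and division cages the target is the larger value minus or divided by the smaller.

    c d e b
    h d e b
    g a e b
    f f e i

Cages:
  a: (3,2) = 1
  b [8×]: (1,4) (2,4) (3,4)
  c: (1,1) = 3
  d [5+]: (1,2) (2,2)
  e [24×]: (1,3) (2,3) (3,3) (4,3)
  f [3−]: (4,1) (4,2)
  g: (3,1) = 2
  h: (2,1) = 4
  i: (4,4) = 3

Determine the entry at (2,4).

Cage c is given, which forces (1,1) = 3.
H is a freebie; hence (2,1) = 4.
Cage g is given, which forces (3,1) = 2.
Cage a is given, leaving (3,2) = 1.
Row 3 now contains 1, so (3,4) = 4.
Column 1 now contains 4, leaving (4,1) = 1.
Column 2 now contains 1; hence (4,2) = 4.
Cage i is a single given cell, so (4,4) = 3.
4 is placed in column 2, leaving (1,2) = 2.
The 4 cells of cage e must have product 24, which forces (1,3) = 4.
Row 1 already has 2, leaving (1,4) = 1.
The two cells of cage d must have sum 5, which forces (2,2) = 3.
Cage e needs product 24, so (2,3) = 1.
Column 4 already has 1, so (2,4) = 2.
Row 3 now contains 4, so (3,3) = 3.
3 is placed in row 4, leaving (4,3) = 2.
Completed grid: 3 2 4 1 / 4 3 1 2 / 2 1 3 4 / 1 4 2 3.

2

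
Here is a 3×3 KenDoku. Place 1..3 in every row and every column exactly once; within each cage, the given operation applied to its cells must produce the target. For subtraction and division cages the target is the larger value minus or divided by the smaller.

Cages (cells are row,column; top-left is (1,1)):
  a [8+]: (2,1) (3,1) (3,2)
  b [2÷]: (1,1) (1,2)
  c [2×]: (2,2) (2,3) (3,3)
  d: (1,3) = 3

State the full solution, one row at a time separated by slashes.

1 2 3 / 3 1 2 / 2 3 1

Cage d is a single given cell, which forces (1,3) = 3.
Cage a needs sum 8, which forces (2,1) = 3.
Cage c needs product 2, leaving (2,2) = 1.
Cage c has product 2, leaving (2,3) = 2.
Cage a has sum 8, which forces (3,1) = 2.
The 3 cells of cage a must have sum 8, leaving (3,2) = 3.
The 3 cells of cage c must have product 2, so (3,3) = 1.
Column 1 now contains 2, so (1,1) = 1.
Column 2 now contains 1, which forces (1,2) = 2.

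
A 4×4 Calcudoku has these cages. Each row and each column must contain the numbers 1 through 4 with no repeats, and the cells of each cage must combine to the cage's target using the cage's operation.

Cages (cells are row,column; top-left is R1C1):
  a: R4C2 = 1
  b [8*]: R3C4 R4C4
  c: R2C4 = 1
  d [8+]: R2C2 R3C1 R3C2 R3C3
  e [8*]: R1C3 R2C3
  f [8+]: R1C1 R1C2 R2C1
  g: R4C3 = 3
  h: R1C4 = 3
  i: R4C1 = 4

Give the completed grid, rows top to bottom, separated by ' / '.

H is a freebie, which forces R1C4 = 3.
Cage c is given; hence R2C4 = 1.
Cage i is given; hence R4C1 = 4.
Cage a is given, which forces R4C2 = 1.
G is a freebie, so R4C3 = 3.
Row 4 now contains 4, which forces R4C4 = 2.
Cage f needs sum 8; hence R1C1 = 1.
Cage f has sum 8, leaving R1C2 = 4.
Row 1 already has 4, leaving R1C3 = 2.
Cage f has sum 8, so R2C1 = 3.
Row 2 now contains 1, leaving R2C2 = 2.
Column 3 already has 2, which forces R2C3 = 4.
Column 1 now contains 1, leaving R3C1 = 2.
Cage d has sum 8; hence R3C2 = 3.
Column 3 already has 2; hence R3C3 = 1.
Column 4 now contains 2, leaving R3C4 = 4.

1 4 2 3 / 3 2 4 1 / 2 3 1 4 / 4 1 3 2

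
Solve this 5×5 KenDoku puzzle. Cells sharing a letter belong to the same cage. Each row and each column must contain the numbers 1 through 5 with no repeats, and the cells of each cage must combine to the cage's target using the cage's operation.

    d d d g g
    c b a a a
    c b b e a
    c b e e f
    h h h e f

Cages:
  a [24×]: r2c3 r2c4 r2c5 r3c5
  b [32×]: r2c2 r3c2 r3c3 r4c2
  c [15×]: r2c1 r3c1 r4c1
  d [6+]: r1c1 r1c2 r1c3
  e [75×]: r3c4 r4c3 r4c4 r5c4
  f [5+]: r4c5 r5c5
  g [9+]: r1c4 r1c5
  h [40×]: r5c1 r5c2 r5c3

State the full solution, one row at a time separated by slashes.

The 4 cells of cage b must have product 32; hence r3c3 = 4.
The 4 cells of cage e must have product 75; hence r4c3 = 5.
Column 3 already has 5, which forces r5c3 = 2.
Row 2 needs a 5, and only r2c1 is open for it.
Column 1 already has 5, so r5c1 = 4.
The 3 cells of cage h must have product 40, which forces r5c2 = 5.
Cage e has product 75; hence r3c4 = 5.
Column 4 already has 5; hence r1c4 = 4.
Cage g's pair has sum 9, leaving r1c5 = 5.
Cage a needs product 24, leaving r2c5 = 4.
Column 5 already has 4, so r4c5 = 2.
The 4 cells of cage a must have product 24, so r2c4 = 2.
Cage b has product 32; hence r4c2 = 4.
Cage f needs two cells with sum 5; hence r5c5 = 3.
Row 2 now contains 2, so r2c2 = 1.
Cage a needs product 24, which forces r2c3 = 3.
The 4 cells of cage b must have product 32, so r3c2 = 2.
3 is placed in column 5, which forces r3c5 = 1.
Cage e needs product 75, which forces r4c4 = 3.
Row 5 already has 3, which forces r5c4 = 1.
Cage d has sum 6; hence r1c1 = 2.
Column 2 already has 2, which forces r1c2 = 3.
Column 3 now contains 3; hence r1c3 = 1.
Row 3 now contains 1, so r3c1 = 3.
Row 4 already has 3, which forces r4c1 = 1.

2 3 1 4 5 / 5 1 3 2 4 / 3 2 4 5 1 / 1 4 5 3 2 / 4 5 2 1 3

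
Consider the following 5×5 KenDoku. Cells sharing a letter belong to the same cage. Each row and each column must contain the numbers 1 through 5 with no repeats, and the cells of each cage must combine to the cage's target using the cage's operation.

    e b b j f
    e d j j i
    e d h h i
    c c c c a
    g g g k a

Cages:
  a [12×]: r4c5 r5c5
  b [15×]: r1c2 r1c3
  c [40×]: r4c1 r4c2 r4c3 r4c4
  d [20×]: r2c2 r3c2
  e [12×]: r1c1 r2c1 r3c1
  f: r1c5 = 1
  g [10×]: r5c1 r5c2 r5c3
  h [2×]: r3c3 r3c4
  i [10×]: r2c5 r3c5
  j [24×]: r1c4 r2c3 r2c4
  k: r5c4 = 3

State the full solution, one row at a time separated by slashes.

F is a freebie, which forces r1c5 = 1.
K is a freebie, which forces r5c4 = 3.
Row 5 now contains 3; hence r5c5 = 4.
Cage j needs product 24, so r2c3 = 3.
4 is placed in column 5, leaving r4c5 = 3.
Cage b needs two cells with product 15, leaving r1c2 = 3.
3 is placed in column 3; hence r1c3 = 5.
Row 1 already has 3, which forces r1c1 = 4.
Row 1 now contains 4, so r1c4 = 2.
Cage e needs product 12, which forces r2c1 = 1.
Column 4 already has 2, leaving r2c4 = 4.
The 3 cells of cage e must have product 12, so r3c1 = 3.
Column 4 already has 2; hence r3c4 = 1.
Column 4 already has 1, so r4c4 = 5.
Row 2 already has 4, leaving r2c2 = 5.
Row 2 already has 5, leaving r2c5 = 2.
Cage d's pair has product 20, which forces r3c2 = 4.
Row 3 already has 1; hence r3c3 = 2.
2 is placed in column 5, so r3c5 = 5.
Row 4 already has 5, which forces r4c1 = 2.
Column 2 now contains 4, which forces r4c2 = 1.
Row 4 already has 1, which forces r4c3 = 4.
Column 1 already has 2, so r5c1 = 5.
Column 2 already has 1, leaving r5c2 = 2.
2 is placed in column 3, so r5c3 = 1.

4 3 5 2 1 / 1 5 3 4 2 / 3 4 2 1 5 / 2 1 4 5 3 / 5 2 1 3 4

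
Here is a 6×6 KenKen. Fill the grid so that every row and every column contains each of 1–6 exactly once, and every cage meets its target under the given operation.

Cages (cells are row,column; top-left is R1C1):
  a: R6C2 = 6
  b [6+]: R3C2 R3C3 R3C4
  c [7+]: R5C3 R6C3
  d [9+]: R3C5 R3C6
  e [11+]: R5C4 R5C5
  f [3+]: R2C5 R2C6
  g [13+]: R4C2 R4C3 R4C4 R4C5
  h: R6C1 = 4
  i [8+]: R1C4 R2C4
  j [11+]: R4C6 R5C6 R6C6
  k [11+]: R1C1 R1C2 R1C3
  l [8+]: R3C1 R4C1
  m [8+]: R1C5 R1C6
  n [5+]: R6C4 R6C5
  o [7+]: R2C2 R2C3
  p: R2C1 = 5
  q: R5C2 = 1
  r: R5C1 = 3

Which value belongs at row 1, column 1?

Cage p is a single given cell; hence R2C1 = 5.
R is a freebie; hence R5C1 = 3.
Q is a freebie, which forces R5C2 = 1.
H is a freebie; hence R6C1 = 4.
Cage a is given, which forces R6C2 = 6.
In row 2, 6 can only go at R2C4, so R2C4 = 6.
The two cells of cage i must have sum 8, leaving R1C4 = 2.
Column 4 already has 6, which forces R5C4 = 5.
The two cells of cage e must have sum 11, which forces R5C5 = 6.
Column 4 already has 2, so R6C4 = 3.
3 is placed in row 6; hence R6C5 = 2.
Cage k has sum 11, which forces R1C2 = 4.
4 is placed in column 2, leaving R2C2 = 3.
Row 2 now contains 3; hence R2C3 = 4.
Column 5 already has 2, leaving R2C5 = 1.
Cage f's pair has sum 3; hence R2C6 = 2.
Column 2 now contains 3; hence R3C2 = 2.
Row 3 already has 2, leaving R3C3 = 3.
Column 4 now contains 3, leaving R3C4 = 1.
Column 2 now contains 2, leaving R4C2 = 5.
1 is placed in column 4, leaving R4C4 = 4.
Row 4 already has 4; hence R4C5 = 3.
Row 4 already has 4, leaving R4C6 = 6.
Cage c's pair has sum 7, which forces R5C3 = 2.
Column 6 now contains 2; hence R5C6 = 4.
Cage c needs two cells with sum 7; hence R6C3 = 5.
Row 6 already has 5; hence R6C6 = 1.
Column 5 already has 3, so R1C5 = 5.
Cage m's pair has sum 8; hence R1C6 = 3.
Row 3 already has 2; hence R3C1 = 6.
Cage d needs two cells with sum 9, leaving R3C5 = 4.
4 is placed in column 6, which forces R3C6 = 5.
Row 4 now contains 6, so R4C1 = 2.
Row 4 now contains 6; hence R4C3 = 1.
Column 1 now contains 6; hence R1C1 = 1.
Column 3 already has 1, which forces R1C3 = 6.
Completed grid: 1 4 6 2 5 3 / 5 3 4 6 1 2 / 6 2 3 1 4 5 / 2 5 1 4 3 6 / 3 1 2 5 6 4 / 4 6 5 3 2 1.

1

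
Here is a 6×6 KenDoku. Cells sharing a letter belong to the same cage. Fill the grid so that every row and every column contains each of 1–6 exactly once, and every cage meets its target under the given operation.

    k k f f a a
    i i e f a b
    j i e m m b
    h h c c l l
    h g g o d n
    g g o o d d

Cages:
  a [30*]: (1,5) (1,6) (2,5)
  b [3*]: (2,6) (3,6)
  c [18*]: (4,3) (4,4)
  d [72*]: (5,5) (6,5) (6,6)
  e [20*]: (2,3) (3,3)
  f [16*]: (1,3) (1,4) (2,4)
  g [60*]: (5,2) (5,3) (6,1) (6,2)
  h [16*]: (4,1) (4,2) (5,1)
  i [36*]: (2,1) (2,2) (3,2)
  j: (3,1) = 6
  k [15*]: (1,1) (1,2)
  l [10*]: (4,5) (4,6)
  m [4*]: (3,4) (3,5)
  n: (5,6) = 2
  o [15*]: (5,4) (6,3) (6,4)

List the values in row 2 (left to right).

Cage j is a single given cell, so (3,1) = 6.
Cage n is a single given cell, so (5,6) = 2.
Cage h has product 16, so (4,1) = 1.
The 3 cells of cage h must have product 16, leaving (4,2) = 4.
Cage l's pair has product 10; hence (4,5) = 2.
2 is placed in column 6, which forces (4,6) = 5.
2 is placed in row 5, so (5,1) = 4.
Column 2 now contains 4, so (2,2) = 6.
The 4 cells of cage g must have product 60, which forces (5,3) = 6.
Row 5 already has 6, which forces (5,5) = 3.
Column 3 now contains 6, which forces (4,3) = 3.
Cage c's pair has product 18, so (4,4) = 6.
The 3 cells of cage o must have product 15, which forces (6,4) = 3.
In row 1, 2 can only go at (1,3), so (1,3) = 2.
Cage f has product 16, so (1,4) = 4.
Cage f needs product 16; hence (2,4) = 2.
4 is placed in column 4; hence (3,4) = 1.
Row 3 now contains 1, which forces (3,5) = 4.
Row 3 now contains 1, leaving (3,6) = 3.
1 is placed in column 4, leaving (5,4) = 5.
4 is placed in column 5; hence (6,5) = 6.
Row 6 already has 6; hence (6,6) = 4.
Cage a needs product 30, which forces (1,6) = 6.
Row 2 now contains 2, which forces (2,1) = 3.
Cage e needs two cells with product 20, which forces (2,3) = 4.
Column 6 already has 3, which forces (2,6) = 1.
Row 3 now contains 3, leaving (3,2) = 2.
Row 3 already has 4, so (3,3) = 5.
5 is placed in row 5, so (5,2) = 1.
2 is placed in column 2, leaving (6,2) = 5.
Cage o has product 15, so (6,3) = 1.
3 is placed in column 1; hence (1,1) = 5.
Column 2 now contains 5, which forces (1,2) = 3.
The 3 cells of cage a must have product 30, which forces (1,5) = 1.
Row 2 now contains 1; hence (2,5) = 5.
Row 6 already has 5; hence (6,1) = 2.
The full grid is 5 3 2 4 1 6 / 3 6 4 2 5 1 / 6 2 5 1 4 3 / 1 4 3 6 2 5 / 4 1 6 5 3 2 / 2 5 1 3 6 4.

3 6 4 2 5 1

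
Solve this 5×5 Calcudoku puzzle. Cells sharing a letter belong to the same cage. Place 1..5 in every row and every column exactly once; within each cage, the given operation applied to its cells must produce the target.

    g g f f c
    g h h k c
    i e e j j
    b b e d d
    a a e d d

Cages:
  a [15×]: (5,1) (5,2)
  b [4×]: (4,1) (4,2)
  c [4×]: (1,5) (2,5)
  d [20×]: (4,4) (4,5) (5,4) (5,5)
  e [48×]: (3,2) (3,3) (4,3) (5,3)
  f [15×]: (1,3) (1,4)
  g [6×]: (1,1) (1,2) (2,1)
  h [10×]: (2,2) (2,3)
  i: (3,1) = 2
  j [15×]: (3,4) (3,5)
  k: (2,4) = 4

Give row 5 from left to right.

Cage k is a single given cell, leaving (2,4) = 4.
4 is placed in row 2; hence (2,5) = 1.
Cage i is given, leaving (3,1) = 2.
Row 3 already has 2; hence (3,2) = 4.
4 is placed in column 2, leaving (4,2) = 1.
Cage g has product 6; hence (1,1) = 1.
Cage g has product 6, so (1,2) = 2.
Column 5 now contains 1, leaving (1,5) = 4.
2 is placed in column 1; hence (2,1) = 3.
Column 2 now contains 2, so (2,2) = 5.
Row 2 already has 5, so (2,3) = 2.
1 is placed in row 4, so (4,1) = 4.
Row 4 already has 4, which forces (4,3) = 3.
Cage d needs product 20, which forces (4,4) = 2.
Cage d has product 20, which forces (4,5) = 5.
Column 1 now contains 3, leaving (5,1) = 5.
Column 2 already has 5, leaving (5,2) = 3.
The 4 cells of cage d must have product 20, so (5,4) = 1.
The 4 cells of cage d must have product 20, so (5,5) = 2.
3 is placed in column 3, which forces (1,3) = 5.
Cage f's pair has product 15, which forces (1,4) = 3.
3 is placed in column 3; hence (3,3) = 1.
Cage j's pair has product 15; hence (3,4) = 5.
Column 5 now contains 5, so (3,5) = 3.
Row 5 already has 1, so (5,3) = 4.
Filled in: 1 2 5 3 4 / 3 5 2 4 1 / 2 4 1 5 3 / 4 1 3 2 5 / 5 3 4 1 2.

5 3 4 1 2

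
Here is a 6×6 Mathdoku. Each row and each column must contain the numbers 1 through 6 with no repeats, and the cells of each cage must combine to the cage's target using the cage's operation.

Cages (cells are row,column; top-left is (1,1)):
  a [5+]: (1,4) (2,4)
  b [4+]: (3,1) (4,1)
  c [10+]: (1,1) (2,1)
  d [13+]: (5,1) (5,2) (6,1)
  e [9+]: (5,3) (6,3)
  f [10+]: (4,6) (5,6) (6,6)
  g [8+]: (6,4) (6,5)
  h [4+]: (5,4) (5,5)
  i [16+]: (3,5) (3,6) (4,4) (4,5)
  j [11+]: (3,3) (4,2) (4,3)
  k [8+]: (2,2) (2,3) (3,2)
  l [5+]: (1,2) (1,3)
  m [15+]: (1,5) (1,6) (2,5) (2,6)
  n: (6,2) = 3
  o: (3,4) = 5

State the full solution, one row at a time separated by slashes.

Cage o is a single given cell, so (3,4) = 5.
Cage n is a single given cell, so (6,2) = 3.
In row 6, 1 can only go at (6,6), so (6,6) = 1.
In column 1, 2 can only go at (5,1), so (5,1) = 2.
Cage d needs sum 13, leaving (5,2) = 6.
Cage d has sum 13, leaving (6,1) = 5.
Row 6 now contains 5, which forces (6,3) = 4.
4 is placed in column 3, leaving (5,3) = 5.
Row 5 now contains 5; hence (5,6) = 4.
Column 6 now contains 4, so (4,6) = 5.
In row 1, 5 can only go at (1,5), so (1,5) = 5.
The only place for 5 in row 2 is (2,2).
The only place for 4 in row 3 is (3,5).
Column 2 needs a 1, and only (3,2) is open for it.
The 3 cells of cage k must have sum 8, which forces (2,3) = 2.
Row 2 now contains 2; hence (2,5) = 1.
Row 3 now contains 1, so (3,1) = 3.
3 is placed in row 3, leaving (3,3) = 6.
6 is placed in row 3; hence (3,6) = 2.
Cage b's pair has sum 4, leaving (4,1) = 1.
Row 4 already has 1, which forces (4,3) = 3.
Column 5 already has 1, which forces (5,5) = 3.
Cage l needs two cells with sum 5; hence (1,2) = 4.
Column 3 already has 3, which forces (1,3) = 1.
Row 1 now contains 1, so (1,4) = 2.
Cage j needs sum 11, so (4,2) = 2.
Cage i has sum 16, leaving (4,4) = 4.
Cage i needs sum 16, which forces (4,5) = 6.
3 is placed in row 5, leaving (5,4) = 1.
Column 4 already has 2, so (6,4) = 6.
Column 5 now contains 6, so (6,5) = 2.
Row 1 already has 4, which forces (1,1) = 6.
Row 1 already has 6, which forces (1,6) = 3.
Cage c's pair has sum 10, which forces (2,1) = 4.
Column 4 now contains 4, leaving (2,4) = 3.
3 is placed in column 6, so (2,6) = 6.

6 4 1 2 5 3 / 4 5 2 3 1 6 / 3 1 6 5 4 2 / 1 2 3 4 6 5 / 2 6 5 1 3 4 / 5 3 4 6 2 1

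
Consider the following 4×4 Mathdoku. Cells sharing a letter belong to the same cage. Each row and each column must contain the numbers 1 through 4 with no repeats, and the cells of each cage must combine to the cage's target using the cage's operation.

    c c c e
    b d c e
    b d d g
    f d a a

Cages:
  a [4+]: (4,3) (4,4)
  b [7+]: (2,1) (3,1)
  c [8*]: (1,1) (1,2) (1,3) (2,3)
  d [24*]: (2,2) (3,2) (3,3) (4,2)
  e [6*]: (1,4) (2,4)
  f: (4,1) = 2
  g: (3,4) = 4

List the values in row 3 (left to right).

The 4 cells of cage c must have product 8, leaving (2,3) = 1.
Cage g is given, so (3,4) = 4.
Cage f is given, leaving (4,1) = 2.
Column 3 now contains 1, leaving (4,3) = 3.
Row 4 now contains 3, so (4,4) = 1.
Cage b needs two cells with sum 7, so (2,1) = 4.
Cage d needs product 24, so (2,2) = 3.
Row 2 already has 3, which forces (2,4) = 2.
4 is placed in row 3; hence (3,1) = 3.
Cage d needs product 24; hence (3,2) = 1.
Column 3 now contains 3; hence (3,3) = 2.
Row 4 already has 1, leaving (4,2) = 4.
Column 1 already has 4, so (1,1) = 1.
Column 2 already has 4, so (1,2) = 2.
2 is placed in column 3, so (1,3) = 4.
2 is placed in column 4, which forces (1,4) = 3.
Filled in: 1 2 4 3 / 4 3 1 2 / 3 1 2 4 / 2 4 3 1.

3 1 2 4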